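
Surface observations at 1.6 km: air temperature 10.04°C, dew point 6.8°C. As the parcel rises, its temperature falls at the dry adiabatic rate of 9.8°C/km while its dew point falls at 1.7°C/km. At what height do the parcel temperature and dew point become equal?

T and T_d converge at 9.8 − 1.7 = 8.1°C per km
Height above start = (10.04 − 6.8) / 8.1 = 0.4 km
LCL altitude = 1600 m + 400 m = 2000 m

2 km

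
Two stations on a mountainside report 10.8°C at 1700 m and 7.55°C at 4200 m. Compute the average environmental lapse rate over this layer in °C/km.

1.3°C/km

Γ = −ΔT/Δz = (10.8 − 7.55) / (4200 − 1700) m
  = 3.25°C / 2.5 km = 1.3°C/km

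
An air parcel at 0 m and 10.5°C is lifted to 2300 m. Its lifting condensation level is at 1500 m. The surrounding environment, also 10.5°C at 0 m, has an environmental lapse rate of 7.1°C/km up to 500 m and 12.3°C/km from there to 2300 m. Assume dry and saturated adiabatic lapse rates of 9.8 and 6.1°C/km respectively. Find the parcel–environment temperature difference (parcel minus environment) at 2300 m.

+6.11°C (parcel warmer than environment)

Parcel:
  From 0 m to 1500 m (dry): cools by 9.8 × 1.5 = 14.7°C, giving -4.2°C.
  From 1500 m to 2300 m (saturated): cools by 6.1 × 0.8 = 4.88°C, giving -9.08°C.
Environment:
  From 0 m to 500 m (environment, lower layer): cools by 7.1 × 0.5 = 3.55°C, giving 6.95°C.
  From 500 m to 2300 m (environment, upper layer): cools by 12.3 × 1.8 = 22.14°C, giving -15.19°C.
T_parcel − T_env = -9.08 − (-15.19) = +6.11°C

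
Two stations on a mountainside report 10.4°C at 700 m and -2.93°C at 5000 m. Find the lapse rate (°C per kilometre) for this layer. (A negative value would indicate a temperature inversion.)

Γ = −ΔT/Δz = (10.4 − (-2.93)) / (5000 − 700) m
  = 13.33°C / 4.3 km = 3.1°C/km

3.1°C/km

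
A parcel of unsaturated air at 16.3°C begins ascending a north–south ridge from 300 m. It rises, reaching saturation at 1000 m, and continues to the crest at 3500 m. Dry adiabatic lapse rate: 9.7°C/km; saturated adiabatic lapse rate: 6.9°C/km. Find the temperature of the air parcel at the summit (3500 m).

From 300 m to 1000 m (dry): cools by 9.7 × 0.7 = 6.79°C, giving 9.51°C.
From 1000 m to 3500 m (saturated): cools by 6.9 × 2.5 = 17.25°C, giving -7.74°C.

-7.74°C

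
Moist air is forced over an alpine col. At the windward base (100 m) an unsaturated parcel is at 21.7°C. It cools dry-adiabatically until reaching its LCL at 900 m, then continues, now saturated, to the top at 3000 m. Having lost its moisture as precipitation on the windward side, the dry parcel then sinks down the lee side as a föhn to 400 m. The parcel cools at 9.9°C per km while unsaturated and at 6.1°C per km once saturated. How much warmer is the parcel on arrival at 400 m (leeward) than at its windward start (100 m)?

+5.01°C

From 100 m to 900 m (dry): cools by 9.9 × 0.8 = 7.92°C, giving 13.78°C.
From 900 m to 3000 m (saturated): cools by 6.1 × 2.1 = 12.81°C, giving 0.97°C.
From 3000 m to 400 m (dry descent): warms by 9.9 × 2.6 = 25.74°C, giving 26.71°C.
Net change vs windward start: 26.71 − 21.7 = +5.01°C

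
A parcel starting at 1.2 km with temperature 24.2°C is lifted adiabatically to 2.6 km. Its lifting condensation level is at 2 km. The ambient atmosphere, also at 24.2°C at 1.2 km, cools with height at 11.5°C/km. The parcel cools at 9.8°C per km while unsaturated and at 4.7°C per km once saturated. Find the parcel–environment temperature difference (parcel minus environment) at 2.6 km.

+5.44°C (parcel warmer than environment)

Parcel:
  From 1200 m to 2000 m (dry): cools by 9.8 × 0.8 = 7.84°C, giving 16.36°C.
  From 2000 m to 2600 m (saturated): cools by 4.7 × 0.6 = 2.82°C, giving 13.54°C.
Environment:
  From 1200 m to 2600 m (environment): cools by 11.5 × 1.4 = 16.1°C, giving 8.1°C.
T_parcel − T_env = 13.54 − 8.1 = +5.44°C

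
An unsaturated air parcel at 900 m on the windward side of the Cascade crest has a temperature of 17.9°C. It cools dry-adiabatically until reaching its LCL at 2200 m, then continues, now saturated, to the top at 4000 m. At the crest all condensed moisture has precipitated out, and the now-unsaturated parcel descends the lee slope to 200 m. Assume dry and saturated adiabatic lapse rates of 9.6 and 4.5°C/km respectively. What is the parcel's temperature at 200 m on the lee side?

900–2200 m, dry: Δz = 1.3 km ⇒ ΔT = -12.48°C; T = 5.42°C
2200–4000 m, saturated: Δz = 1.8 km ⇒ ΔT = -8.1°C; T = -2.68°C
4000–200 m, dry descent: Δz = 3.8 km ⇒ ΔT = +36.48°C; T = 33.8°C

33.8°C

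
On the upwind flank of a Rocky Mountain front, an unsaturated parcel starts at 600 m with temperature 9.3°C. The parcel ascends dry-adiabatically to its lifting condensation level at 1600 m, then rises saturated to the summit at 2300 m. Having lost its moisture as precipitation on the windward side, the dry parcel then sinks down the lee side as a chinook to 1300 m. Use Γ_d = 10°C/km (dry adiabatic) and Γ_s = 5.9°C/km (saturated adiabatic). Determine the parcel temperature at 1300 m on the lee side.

600–1600 m, dry: Δz = 1 km ⇒ ΔT = -10°C; T = -0.7°C
1600–2300 m, saturated: Δz = 0.7 km ⇒ ΔT = -4.13°C; T = -4.83°C
2300–1300 m, dry descent: Δz = 1 km ⇒ ΔT = +10°C; T = 5.17°C

5.17°C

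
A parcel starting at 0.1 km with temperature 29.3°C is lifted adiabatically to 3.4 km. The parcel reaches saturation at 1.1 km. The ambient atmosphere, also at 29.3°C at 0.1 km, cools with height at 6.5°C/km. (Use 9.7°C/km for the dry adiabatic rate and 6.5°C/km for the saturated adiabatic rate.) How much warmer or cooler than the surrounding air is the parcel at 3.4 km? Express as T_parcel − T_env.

-3.2°C (parcel cooler than environment)

Parcel:
  From 100 m to 1100 m (dry): cools by 9.7 × 1 = 9.7°C, giving 19.6°C.
  From 1100 m to 3400 m (saturated): cools by 6.5 × 2.3 = 14.95°C, giving 4.65°C.
Environment:
  From 100 m to 3400 m (environment): cools by 6.5 × 3.3 = 21.45°C, giving 7.85°C.
T_parcel − T_env = 4.65 − 7.85 = -3.2°C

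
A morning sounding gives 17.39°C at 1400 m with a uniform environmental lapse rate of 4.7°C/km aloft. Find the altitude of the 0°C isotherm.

Height above start = (17.39 − 0) / 4.7 = 3.7 km
Altitude = 1400 m + 3700 m = 5100 m

5100 m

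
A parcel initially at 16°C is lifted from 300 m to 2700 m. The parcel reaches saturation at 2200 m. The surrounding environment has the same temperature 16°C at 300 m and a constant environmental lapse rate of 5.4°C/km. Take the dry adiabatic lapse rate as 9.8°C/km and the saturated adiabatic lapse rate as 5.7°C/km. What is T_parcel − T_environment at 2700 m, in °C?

Parcel:
  From 300 m to 2200 m (dry): cools by 9.8 × 1.9 = 18.62°C, giving -2.62°C.
  From 2200 m to 2700 m (saturated): cools by 5.7 × 0.5 = 2.85°C, giving -5.47°C.
Environment:
  From 300 m to 2700 m (environment): cools by 5.4 × 2.4 = 12.96°C, giving 3.04°C.
T_parcel − T_env = -5.47 − 3.04 = -8.51°C

-8.51°C (parcel cooler than environment)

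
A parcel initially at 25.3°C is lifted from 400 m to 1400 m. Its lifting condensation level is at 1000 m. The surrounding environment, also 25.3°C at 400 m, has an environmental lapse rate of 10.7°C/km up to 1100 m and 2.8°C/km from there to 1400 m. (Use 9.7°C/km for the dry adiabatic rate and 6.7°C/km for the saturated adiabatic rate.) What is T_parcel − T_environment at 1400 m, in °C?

-0.17°C (parcel cooler than environment)

Parcel:
  400 → 1000 m (dry, 9.7°C/km): ΔT = -9.7 × 0.6 = -5.82°C → T = 19.48°C
  1000 → 1400 m (saturated, 6.7°C/km): ΔT = -6.7 × 0.4 = -2.68°C → T = 16.8°C
Environment:
  400 → 1100 m (environment, lower layer, 10.7°C/km): ΔT = -10.7 × 0.7 = -7.49°C → T = 17.81°C
  1100 → 1400 m (environment, upper layer, 2.8°C/km): ΔT = -2.8 × 0.3 = -0.84°C → T = 16.97°C
T_parcel − T_env = 16.8 − 16.97 = -0.17°C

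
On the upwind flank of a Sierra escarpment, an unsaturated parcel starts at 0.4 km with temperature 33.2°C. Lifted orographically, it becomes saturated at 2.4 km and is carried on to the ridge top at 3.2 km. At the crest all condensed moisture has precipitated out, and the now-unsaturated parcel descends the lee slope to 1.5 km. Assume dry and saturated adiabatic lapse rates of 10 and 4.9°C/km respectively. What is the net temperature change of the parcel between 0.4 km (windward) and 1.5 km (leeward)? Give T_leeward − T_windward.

-6.92°C

400 → 2400 m (dry, 10°C/km): ΔT = -10 × 2 = -20°C → T = 13.2°C
2400 → 3200 m (saturated, 4.9°C/km): ΔT = -4.9 × 0.8 = -3.92°C → T = 9.28°C
3200 → 1500 m (dry descent, 10°C/km): ΔT = +10 × 1.7 = +17°C → T = 26.28°C
Net change vs windward start: 26.28 − 33.2 = -6.92°C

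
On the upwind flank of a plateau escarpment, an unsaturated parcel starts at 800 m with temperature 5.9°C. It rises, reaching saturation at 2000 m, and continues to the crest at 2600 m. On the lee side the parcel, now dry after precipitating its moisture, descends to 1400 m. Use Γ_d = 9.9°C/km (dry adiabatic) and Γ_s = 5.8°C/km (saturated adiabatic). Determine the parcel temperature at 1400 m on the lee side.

Dry to 2000 m: -9.9 × 1.2 km = -11.88°C, so T = -5.98°C.
Saturated to 2600 m: -5.8 × 0.6 km = -3.48°C, so T = -9.46°C.
Dry descent to 1400 m: +9.9 × 1.2 km = +11.88°C, so T = 2.42°C.

2.42°C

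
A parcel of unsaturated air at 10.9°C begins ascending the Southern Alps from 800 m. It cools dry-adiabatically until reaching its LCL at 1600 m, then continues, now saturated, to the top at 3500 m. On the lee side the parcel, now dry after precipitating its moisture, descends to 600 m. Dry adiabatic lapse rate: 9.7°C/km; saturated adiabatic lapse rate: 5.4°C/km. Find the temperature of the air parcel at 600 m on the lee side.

800–1600 m, dry: Δz = 0.8 km ⇒ ΔT = -7.76°C; T = 3.14°C
1600–3500 m, saturated: Δz = 1.9 km ⇒ ΔT = -10.26°C; T = -7.12°C
3500–600 m, dry descent: Δz = 2.9 km ⇒ ΔT = +28.13°C; T = 21.01°C

21.01°C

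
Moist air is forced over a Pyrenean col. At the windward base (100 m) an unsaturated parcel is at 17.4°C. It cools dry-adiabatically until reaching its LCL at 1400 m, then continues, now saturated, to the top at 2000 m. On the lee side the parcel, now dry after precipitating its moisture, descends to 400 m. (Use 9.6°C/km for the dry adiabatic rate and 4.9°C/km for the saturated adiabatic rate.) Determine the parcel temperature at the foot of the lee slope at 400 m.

From 100 m to 1400 m (dry): cools by 9.6 × 1.3 = 12.48°C, giving 4.92°C.
From 1400 m to 2000 m (saturated): cools by 4.9 × 0.6 = 2.94°C, giving 1.98°C.
From 2000 m to 400 m (dry descent): warms by 9.6 × 1.6 = 15.36°C, giving 17.34°C.

17.34°C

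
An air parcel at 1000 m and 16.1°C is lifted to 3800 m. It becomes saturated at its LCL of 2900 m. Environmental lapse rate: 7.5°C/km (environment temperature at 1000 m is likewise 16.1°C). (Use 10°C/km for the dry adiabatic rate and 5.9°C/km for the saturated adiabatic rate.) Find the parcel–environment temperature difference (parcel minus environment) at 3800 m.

Parcel:
  Dry to 2900 m: -10 × 1.9 km = -19°C, so T = -2.9°C.
  Saturated to 3800 m: -5.9 × 0.9 km = -5.31°C, so T = -8.21°C.
Environment:
  Environment to 3800 m: -7.5 × 2.8 km = -21°C, so T = -4.9°C.
T_parcel − T_env = -8.21 − (-4.9) = -3.31°C

-3.31°C (parcel cooler than environment)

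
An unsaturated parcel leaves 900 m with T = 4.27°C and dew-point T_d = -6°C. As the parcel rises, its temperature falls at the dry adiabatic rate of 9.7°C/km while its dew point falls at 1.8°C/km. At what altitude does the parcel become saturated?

2200 m

T and T_d converge at 9.7 − 1.8 = 7.9°C per km
Height above start = (4.27 − (-6)) / 7.9 = 1.3 km
LCL altitude = 900 m + 1300 m = 2200 m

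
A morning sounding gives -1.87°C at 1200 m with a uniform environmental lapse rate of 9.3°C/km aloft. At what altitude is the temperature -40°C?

Height above start = (-1.87 − (-40)) / 9.3 = 4.1 km
Altitude = 1200 m + 4100 m = 5300 m

5300 m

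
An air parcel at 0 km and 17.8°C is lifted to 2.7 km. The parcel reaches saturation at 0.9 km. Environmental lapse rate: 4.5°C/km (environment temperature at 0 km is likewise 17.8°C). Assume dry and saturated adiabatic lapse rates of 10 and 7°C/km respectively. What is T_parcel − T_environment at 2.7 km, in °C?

-9.45°C (parcel cooler than environment)

Parcel:
  From 0 m to 900 m (dry): cools by 10 × 0.9 = 9°C, giving 8.8°C.
  From 900 m to 2700 m (saturated): cools by 7 × 1.8 = 12.6°C, giving -3.8°C.
Environment:
  From 0 m to 2700 m (environment): cools by 4.5 × 2.7 = 12.15°C, giving 5.65°C.
T_parcel − T_env = -3.8 − 5.65 = -9.45°C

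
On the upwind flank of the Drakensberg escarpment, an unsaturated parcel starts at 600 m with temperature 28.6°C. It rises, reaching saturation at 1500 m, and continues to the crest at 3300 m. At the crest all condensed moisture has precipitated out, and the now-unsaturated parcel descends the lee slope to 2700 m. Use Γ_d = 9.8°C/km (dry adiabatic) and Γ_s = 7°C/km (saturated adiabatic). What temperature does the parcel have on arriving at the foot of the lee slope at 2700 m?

13.06°C

600 → 1500 m (dry, 9.8°C/km): ΔT = -9.8 × 0.9 = -8.82°C → T = 19.78°C
1500 → 3300 m (saturated, 7°C/km): ΔT = -7 × 1.8 = -12.6°C → T = 7.18°C
3300 → 2700 m (dry descent, 9.8°C/km): ΔT = +9.8 × 0.6 = +5.88°C → T = 13.06°C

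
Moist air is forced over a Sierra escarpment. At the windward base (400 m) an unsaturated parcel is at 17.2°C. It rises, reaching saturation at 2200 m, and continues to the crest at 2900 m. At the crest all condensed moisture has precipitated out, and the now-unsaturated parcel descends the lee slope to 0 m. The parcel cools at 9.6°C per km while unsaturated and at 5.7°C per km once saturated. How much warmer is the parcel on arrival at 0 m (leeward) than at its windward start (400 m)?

+6.57°C

400 → 2200 m (dry, 9.6°C/km): ΔT = -9.6 × 1.8 = -17.28°C → T = -0.08°C
2200 → 2900 m (saturated, 5.7°C/km): ΔT = -5.7 × 0.7 = -3.99°C → T = -4.07°C
2900 → 0 m (dry descent, 9.6°C/km): ΔT = +9.6 × 2.9 = +27.84°C → T = 23.77°C
Net change vs windward start: 23.77 − 17.2 = +6.57°C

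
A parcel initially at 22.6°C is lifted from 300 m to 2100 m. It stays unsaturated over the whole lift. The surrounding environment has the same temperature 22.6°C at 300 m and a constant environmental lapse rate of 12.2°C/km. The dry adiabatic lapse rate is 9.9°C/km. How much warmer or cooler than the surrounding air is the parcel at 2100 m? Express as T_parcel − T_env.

+4.14°C (parcel warmer than environment)

Parcel:
  Dry to 2100 m: -9.9 × 1.8 km = -17.82°C, so T = 4.78°C.
Environment:
  Environment to 2100 m: -12.2 × 1.8 km = -21.96°C, so T = 0.64°C.
T_parcel − T_env = 4.78 − 0.64 = +4.14°C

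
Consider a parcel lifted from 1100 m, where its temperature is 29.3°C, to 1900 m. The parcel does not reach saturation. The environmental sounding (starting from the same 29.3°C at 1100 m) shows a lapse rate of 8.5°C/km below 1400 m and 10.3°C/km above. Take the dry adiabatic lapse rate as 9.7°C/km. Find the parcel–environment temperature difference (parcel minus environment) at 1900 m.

Parcel:
  1100–1900 m, dry: Δz = 0.8 km ⇒ ΔT = -7.76°C; T = 21.54°C
Environment:
  1100–1400 m, environment, lower layer: Δz = 0.3 km ⇒ ΔT = -2.55°C; T = 26.75°C
  1400–1900 m, environment, upper layer: Δz = 0.5 km ⇒ ΔT = -5.15°C; T = 21.6°C
T_parcel − T_env = 21.54 − 21.6 = -0.06°C

-0.06°C (parcel cooler than environment)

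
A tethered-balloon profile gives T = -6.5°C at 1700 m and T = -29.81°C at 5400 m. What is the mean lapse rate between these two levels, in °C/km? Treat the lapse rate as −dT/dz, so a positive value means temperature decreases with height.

6.3°C/km

Γ = −ΔT/Δz = (-6.5 − (-29.81)) / (5400 − 1700) m
  = 23.31°C / 3.7 km = 6.3°C/km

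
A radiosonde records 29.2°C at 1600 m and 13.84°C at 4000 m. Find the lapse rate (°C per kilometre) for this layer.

6.4°C/km

Γ = −ΔT/Δz = (29.2 − 13.84) / (4000 − 1600) m
  = 15.36°C / 2.4 km = 6.4°C/km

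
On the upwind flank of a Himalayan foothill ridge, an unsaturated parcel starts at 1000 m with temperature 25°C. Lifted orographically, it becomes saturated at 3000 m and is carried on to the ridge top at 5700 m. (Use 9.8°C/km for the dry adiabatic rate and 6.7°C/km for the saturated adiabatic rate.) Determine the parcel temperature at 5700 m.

-12.69°C

From 1000 m to 3000 m (dry): cools by 9.8 × 2 = 19.6°C, giving 5.4°C.
From 3000 m to 5700 m (saturated): cools by 6.7 × 2.7 = 18.09°C, giving -12.69°C.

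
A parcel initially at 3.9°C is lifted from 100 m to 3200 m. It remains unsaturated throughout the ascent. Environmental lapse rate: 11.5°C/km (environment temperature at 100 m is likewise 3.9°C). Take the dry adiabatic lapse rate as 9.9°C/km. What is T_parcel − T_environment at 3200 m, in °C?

Parcel:
  100–3200 m, dry: Δz = 3.1 km ⇒ ΔT = -30.69°C; T = -26.79°C
Environment:
  100–3200 m, environment: Δz = 3.1 km ⇒ ΔT = -35.65°C; T = -31.75°C
T_parcel − T_env = -26.79 − (-31.75) = +4.96°C

+4.96°C (parcel warmer than environment)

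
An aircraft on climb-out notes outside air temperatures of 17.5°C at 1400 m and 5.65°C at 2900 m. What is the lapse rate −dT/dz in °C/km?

Γ = −ΔT/Δz = (17.5 − 5.65) / (2900 − 1400) m
  = 11.85°C / 1.5 km = 7.9°C/km

7.9°C/km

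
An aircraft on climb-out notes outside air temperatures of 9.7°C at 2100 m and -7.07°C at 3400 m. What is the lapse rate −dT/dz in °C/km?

12.9°C/km

Γ = −ΔT/Δz = (9.7 − (-7.07)) / (3400 − 2100) m
  = 16.77°C / 1.3 km = 12.9°C/km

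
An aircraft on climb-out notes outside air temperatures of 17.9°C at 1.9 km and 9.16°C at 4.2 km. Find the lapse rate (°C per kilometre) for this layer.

Γ = −ΔT/Δz = (17.9 − 9.16) / (4200 − 1900) m
  = 8.74°C / 2.3 km = 3.8°C/km

3.8°C/km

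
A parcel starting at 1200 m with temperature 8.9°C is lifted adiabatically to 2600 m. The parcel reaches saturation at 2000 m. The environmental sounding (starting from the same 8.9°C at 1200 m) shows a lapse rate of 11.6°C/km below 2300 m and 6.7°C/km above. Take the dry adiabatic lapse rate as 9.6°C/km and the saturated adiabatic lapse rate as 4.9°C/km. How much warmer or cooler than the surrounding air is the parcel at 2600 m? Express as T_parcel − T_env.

Parcel:
  1200–2000 m, dry: Δz = 0.8 km ⇒ ΔT = -7.68°C; T = 1.22°C
  2000–2600 m, saturated: Δz = 0.6 km ⇒ ΔT = -2.94°C; T = -1.72°C
Environment:
  1200–2300 m, environment, lower layer: Δz = 1.1 km ⇒ ΔT = -12.76°C; T = -3.86°C
  2300–2600 m, environment, upper layer: Δz = 0.3 km ⇒ ΔT = -2.01°C; T = -5.87°C
T_parcel − T_env = -1.72 − (-5.87) = +4.15°C

+4.15°C (parcel warmer than environment)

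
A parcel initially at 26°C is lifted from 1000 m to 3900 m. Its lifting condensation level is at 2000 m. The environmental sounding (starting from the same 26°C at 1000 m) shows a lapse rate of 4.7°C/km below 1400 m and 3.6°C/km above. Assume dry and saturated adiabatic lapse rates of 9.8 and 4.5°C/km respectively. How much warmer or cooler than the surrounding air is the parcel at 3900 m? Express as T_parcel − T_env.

-7.47°C (parcel cooler than environment)

Parcel:
  From 1000 m to 2000 m (dry): cools by 9.8 × 1 = 9.8°C, giving 16.2°C.
  From 2000 m to 3900 m (saturated): cools by 4.5 × 1.9 = 8.55°C, giving 7.65°C.
Environment:
  From 1000 m to 1400 m (environment, lower layer): cools by 4.7 × 0.4 = 1.88°C, giving 24.12°C.
  From 1400 m to 3900 m (environment, upper layer): cools by 3.6 × 2.5 = 9°C, giving 15.12°C.
T_parcel − T_env = 7.65 − 15.12 = -7.47°C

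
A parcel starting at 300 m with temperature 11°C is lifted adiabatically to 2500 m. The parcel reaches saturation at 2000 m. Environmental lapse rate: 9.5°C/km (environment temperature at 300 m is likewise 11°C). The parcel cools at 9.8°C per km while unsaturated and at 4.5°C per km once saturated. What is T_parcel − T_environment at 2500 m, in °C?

+1.99°C (parcel warmer than environment)

Parcel:
  Dry to 2000 m: -9.8 × 1.7 km = -16.66°C, so T = -5.66°C.
  Saturated to 2500 m: -4.5 × 0.5 km = -2.25°C, so T = -7.91°C.
Environment:
  Environment to 2500 m: -9.5 × 2.2 km = -20.9°C, so T = -9.9°C.
T_parcel − T_env = -7.91 − (-9.9) = +1.99°C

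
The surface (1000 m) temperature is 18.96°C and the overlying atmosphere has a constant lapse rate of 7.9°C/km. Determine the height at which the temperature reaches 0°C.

Height above start = (18.96 − 0) / 7.9 = 2.4 km
Altitude = 1000 m + 2400 m = 3400 m

3400 m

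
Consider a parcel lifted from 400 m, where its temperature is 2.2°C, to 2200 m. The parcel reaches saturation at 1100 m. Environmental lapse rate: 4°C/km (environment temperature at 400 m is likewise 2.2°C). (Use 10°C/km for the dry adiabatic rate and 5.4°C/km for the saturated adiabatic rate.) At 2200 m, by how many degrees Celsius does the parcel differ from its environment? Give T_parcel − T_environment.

Parcel:
  From 400 m to 1100 m (dry): cools by 10 × 0.7 = 7°C, giving -4.8°C.
  From 1100 m to 2200 m (saturated): cools by 5.4 × 1.1 = 5.94°C, giving -10.74°C.
Environment:
  From 400 m to 2200 m (environment): cools by 4 × 1.8 = 7.2°C, giving -5°C.
T_parcel − T_env = -10.74 − (-5) = -5.74°C

-5.74°C (parcel cooler than environment)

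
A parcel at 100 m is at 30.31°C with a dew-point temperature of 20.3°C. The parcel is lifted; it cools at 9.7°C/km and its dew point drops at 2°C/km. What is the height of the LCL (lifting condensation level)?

1400 m

T and T_d converge at 9.7 − 2 = 7.7°C per km
Height above start = (30.31 − 20.3) / 7.7 = 1.3 km
LCL altitude = 100 m + 1300 m = 1400 m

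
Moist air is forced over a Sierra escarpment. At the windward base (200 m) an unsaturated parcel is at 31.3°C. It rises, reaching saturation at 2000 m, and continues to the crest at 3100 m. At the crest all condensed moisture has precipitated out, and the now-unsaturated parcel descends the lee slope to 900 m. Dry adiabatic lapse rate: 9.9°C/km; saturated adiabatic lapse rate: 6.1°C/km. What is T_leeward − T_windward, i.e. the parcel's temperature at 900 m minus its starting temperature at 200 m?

-2.75°C

200 → 2000 m (dry, 9.9°C/km): ΔT = -9.9 × 1.8 = -17.82°C → T = 13.48°C
2000 → 3100 m (saturated, 6.1°C/km): ΔT = -6.1 × 1.1 = -6.71°C → T = 6.77°C
3100 → 900 m (dry descent, 9.9°C/km): ΔT = +9.9 × 2.2 = +21.78°C → T = 28.55°C
Net change vs windward start: 28.55 − 31.3 = -2.75°C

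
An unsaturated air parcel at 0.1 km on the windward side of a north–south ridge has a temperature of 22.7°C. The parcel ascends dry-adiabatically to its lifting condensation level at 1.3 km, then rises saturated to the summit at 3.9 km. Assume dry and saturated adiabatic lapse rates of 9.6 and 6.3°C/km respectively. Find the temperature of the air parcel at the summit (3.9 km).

From 100 m to 1300 m (dry): cools by 9.6 × 1.2 = 11.52°C, giving 11.18°C.
From 1300 m to 3900 m (saturated): cools by 6.3 × 2.6 = 16.38°C, giving -5.2°C.

-5.2°C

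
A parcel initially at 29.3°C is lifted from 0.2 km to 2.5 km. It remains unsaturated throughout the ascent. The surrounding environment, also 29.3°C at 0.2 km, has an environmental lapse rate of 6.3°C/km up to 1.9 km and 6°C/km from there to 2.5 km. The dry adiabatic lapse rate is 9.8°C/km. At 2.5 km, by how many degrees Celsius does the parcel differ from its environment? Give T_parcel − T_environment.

-8.23°C (parcel cooler than environment)

Parcel:
  200 → 2500 m (dry, 9.8°C/km): ΔT = -9.8 × 2.3 = -22.54°C → T = 6.76°C
Environment:
  200 → 1900 m (environment, lower layer, 6.3°C/km): ΔT = -6.3 × 1.7 = -10.71°C → T = 18.59°C
  1900 → 2500 m (environment, upper layer, 6°C/km): ΔT = -6 × 0.6 = -3.6°C → T = 14.99°C
T_parcel − T_env = 6.76 − 14.99 = -8.23°C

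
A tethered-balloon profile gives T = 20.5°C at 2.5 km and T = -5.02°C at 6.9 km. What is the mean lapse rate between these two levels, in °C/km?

Γ = −ΔT/Δz = (20.5 − (-5.02)) / (6900 − 2500) m
  = 25.52°C / 4.4 km = 5.8°C/km

5.8°C/km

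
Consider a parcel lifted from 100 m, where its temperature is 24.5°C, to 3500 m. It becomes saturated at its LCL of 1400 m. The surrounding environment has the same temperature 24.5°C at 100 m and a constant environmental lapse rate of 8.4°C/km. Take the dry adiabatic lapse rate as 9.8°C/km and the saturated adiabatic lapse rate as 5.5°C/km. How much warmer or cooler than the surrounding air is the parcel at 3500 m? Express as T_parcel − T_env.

+4.27°C (parcel warmer than environment)

Parcel:
  100–1400 m, dry: Δz = 1.3 km ⇒ ΔT = -12.74°C; T = 11.76°C
  1400–3500 m, saturated: Δz = 2.1 km ⇒ ΔT = -11.55°C; T = 0.21°C
Environment:
  100–3500 m, environment: Δz = 3.4 km ⇒ ΔT = -28.56°C; T = -4.06°C
T_parcel − T_env = 0.21 − (-4.06) = +4.27°C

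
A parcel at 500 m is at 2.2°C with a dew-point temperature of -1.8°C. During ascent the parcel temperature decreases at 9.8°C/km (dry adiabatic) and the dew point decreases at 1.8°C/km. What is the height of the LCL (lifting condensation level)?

T and T_d converge at 9.8 − 1.8 = 8°C per km
Height above start = (2.2 − (-1.8)) / 8 = 0.5 km
LCL altitude = 500 m + 500 m = 1000 m

1000 m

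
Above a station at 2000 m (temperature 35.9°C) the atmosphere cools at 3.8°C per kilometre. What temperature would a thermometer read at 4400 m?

2000 → 4400 m (environmental, 3.8°C/km): ΔT = -3.8 × 2.4 = -9.12°C → T = 26.78°C

26.78°C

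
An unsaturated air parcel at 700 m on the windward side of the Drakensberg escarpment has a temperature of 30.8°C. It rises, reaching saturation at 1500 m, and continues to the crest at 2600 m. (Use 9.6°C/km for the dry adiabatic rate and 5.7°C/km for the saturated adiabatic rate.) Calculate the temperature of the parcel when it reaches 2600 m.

700–1500 m, dry: Δz = 0.8 km ⇒ ΔT = -7.68°C; T = 23.12°C
1500–2600 m, saturated: Δz = 1.1 km ⇒ ΔT = -6.27°C; T = 16.85°C

16.85°C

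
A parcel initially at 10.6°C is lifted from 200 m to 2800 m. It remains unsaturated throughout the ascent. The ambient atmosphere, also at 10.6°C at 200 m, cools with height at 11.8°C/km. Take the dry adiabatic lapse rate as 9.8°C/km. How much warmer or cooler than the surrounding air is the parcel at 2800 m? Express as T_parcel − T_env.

+5.2°C (parcel warmer than environment)

Parcel:
  Dry to 2800 m: -9.8 × 2.6 km = -25.48°C, so T = -14.88°C.
Environment:
  Environment to 2800 m: -11.8 × 2.6 km = -30.68°C, so T = -20.08°C.
T_parcel − T_env = -14.88 − (-20.08) = +5.2°C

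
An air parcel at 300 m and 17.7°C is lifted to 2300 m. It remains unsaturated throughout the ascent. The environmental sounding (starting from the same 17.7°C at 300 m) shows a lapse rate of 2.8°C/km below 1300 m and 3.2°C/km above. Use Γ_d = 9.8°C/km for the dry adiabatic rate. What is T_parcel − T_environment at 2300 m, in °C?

Parcel:
  Dry to 2300 m: -9.8 × 2 km = -19.6°C, so T = -1.9°C.
Environment:
  Environment, lower layer to 1300 m: -2.8 × 1 km = -2.8°C, so T = 14.9°C.
  Environment, upper layer to 2300 m: -3.2 × 1 km = -3.2°C, so T = 11.7°C.
T_parcel − T_env = -1.9 − 11.7 = -13.6°C

-13.6°C (parcel cooler than environment)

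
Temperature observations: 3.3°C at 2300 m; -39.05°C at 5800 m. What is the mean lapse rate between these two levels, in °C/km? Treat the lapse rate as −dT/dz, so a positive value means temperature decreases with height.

Γ = −ΔT/Δz = (3.3 − (-39.05)) / (5800 − 2300) m
  = 42.35°C / 3.5 km = 12.1°C/km

12.1°C/km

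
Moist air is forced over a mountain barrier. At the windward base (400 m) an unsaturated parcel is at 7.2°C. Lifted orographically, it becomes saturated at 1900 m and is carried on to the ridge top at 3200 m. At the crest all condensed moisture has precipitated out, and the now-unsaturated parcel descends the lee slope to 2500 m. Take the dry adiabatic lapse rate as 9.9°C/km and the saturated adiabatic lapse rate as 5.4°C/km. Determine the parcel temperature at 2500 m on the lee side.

400 → 1900 m (dry, 9.9°C/km): ΔT = -9.9 × 1.5 = -14.85°C → T = -7.65°C
1900 → 3200 m (saturated, 5.4°C/km): ΔT = -5.4 × 1.3 = -7.02°C → T = -14.67°C
3200 → 2500 m (dry descent, 9.9°C/km): ΔT = +9.9 × 0.7 = +6.93°C → T = -7.74°C

-7.74°C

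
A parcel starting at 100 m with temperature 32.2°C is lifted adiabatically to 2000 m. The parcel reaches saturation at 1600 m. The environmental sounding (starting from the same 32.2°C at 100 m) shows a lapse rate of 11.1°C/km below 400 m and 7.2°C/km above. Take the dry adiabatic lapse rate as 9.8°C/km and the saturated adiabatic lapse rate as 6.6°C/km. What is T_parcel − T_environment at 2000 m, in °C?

-2.49°C (parcel cooler than environment)

Parcel:
  100 → 1600 m (dry, 9.8°C/km): ΔT = -9.8 × 1.5 = -14.7°C → T = 17.5°C
  1600 → 2000 m (saturated, 6.6°C/km): ΔT = -6.6 × 0.4 = -2.64°C → T = 14.86°C
Environment:
  100 → 400 m (environment, lower layer, 11.1°C/km): ΔT = -11.1 × 0.3 = -3.33°C → T = 28.87°C
  400 → 2000 m (environment, upper layer, 7.2°C/km): ΔT = -7.2 × 1.6 = -11.52°C → T = 17.35°C
T_parcel − T_env = 14.86 − 17.35 = -2.49°C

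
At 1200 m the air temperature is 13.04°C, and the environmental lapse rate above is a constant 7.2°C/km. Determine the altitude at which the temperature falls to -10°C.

Height above start = (13.04 − (-10)) / 7.2 = 3.2 km
Altitude = 1200 m + 3200 m = 4400 m

4400 m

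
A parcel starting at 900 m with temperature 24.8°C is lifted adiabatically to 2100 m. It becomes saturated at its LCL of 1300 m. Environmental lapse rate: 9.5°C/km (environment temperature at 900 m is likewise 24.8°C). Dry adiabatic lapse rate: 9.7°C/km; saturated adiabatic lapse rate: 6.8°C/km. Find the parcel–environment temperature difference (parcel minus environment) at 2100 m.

+2.08°C (parcel warmer than environment)

Parcel:
  900–1300 m, dry: Δz = 0.4 km ⇒ ΔT = -3.88°C; T = 20.92°C
  1300–2100 m, saturated: Δz = 0.8 km ⇒ ΔT = -5.44°C; T = 15.48°C
Environment:
  900–2100 m, environment: Δz = 1.2 km ⇒ ΔT = -11.4°C; T = 13.4°C
T_parcel − T_env = 15.48 − 13.4 = +2.08°C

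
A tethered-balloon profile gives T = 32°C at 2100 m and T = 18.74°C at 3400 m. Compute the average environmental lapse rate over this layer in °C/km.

Γ = −ΔT/Δz = (32 − 18.74) / (3400 − 2100) m
  = 13.26°C / 1.3 km = 10.2°C/km

10.2°C/km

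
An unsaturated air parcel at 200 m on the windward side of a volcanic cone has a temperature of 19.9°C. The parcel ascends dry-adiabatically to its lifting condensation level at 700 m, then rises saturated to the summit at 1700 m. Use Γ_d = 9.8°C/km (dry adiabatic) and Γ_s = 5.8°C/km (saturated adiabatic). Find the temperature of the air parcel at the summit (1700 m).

Dry to 700 m: -9.8 × 0.5 km = -4.9°C, so T = 15°C.
Saturated to 1700 m: -5.8 × 1 km = -5.8°C, so T = 9.2°C.

9.2°C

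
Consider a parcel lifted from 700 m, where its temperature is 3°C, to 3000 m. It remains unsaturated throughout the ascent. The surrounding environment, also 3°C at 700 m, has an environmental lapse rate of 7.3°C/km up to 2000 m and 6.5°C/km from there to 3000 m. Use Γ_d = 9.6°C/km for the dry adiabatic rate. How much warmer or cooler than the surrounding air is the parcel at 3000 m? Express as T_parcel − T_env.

-6.09°C (parcel cooler than environment)

Parcel:
  Dry to 3000 m: -9.6 × 2.3 km = -22.08°C, so T = -19.08°C.
Environment:
  Environment, lower layer to 2000 m: -7.3 × 1.3 km = -9.49°C, so T = -6.49°C.
  Environment, upper layer to 3000 m: -6.5 × 1 km = -6.5°C, so T = -12.99°C.
T_parcel − T_env = -19.08 − (-12.99) = -6.09°C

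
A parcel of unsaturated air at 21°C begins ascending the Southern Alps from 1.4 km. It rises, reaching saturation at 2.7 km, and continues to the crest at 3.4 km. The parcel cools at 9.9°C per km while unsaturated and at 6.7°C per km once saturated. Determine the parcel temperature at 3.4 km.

Dry to 2700 m: -9.9 × 1.3 km = -12.87°C, so T = 8.13°C.
Saturated to 3400 m: -6.7 × 0.7 km = -4.69°C, so T = 3.44°C.

3.44°C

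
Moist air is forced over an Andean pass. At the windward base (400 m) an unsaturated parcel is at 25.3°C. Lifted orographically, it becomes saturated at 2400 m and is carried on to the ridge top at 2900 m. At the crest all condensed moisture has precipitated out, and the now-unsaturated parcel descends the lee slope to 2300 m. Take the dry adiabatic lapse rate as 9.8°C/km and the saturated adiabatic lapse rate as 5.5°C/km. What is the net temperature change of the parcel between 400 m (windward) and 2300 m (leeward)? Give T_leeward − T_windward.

From 400 m to 2400 m (dry): cools by 9.8 × 2 = 19.6°C, giving 5.7°C.
From 2400 m to 2900 m (saturated): cools by 5.5 × 0.5 = 2.75°C, giving 2.95°C.
From 2900 m to 2300 m (dry descent): warms by 9.8 × 0.6 = 5.88°C, giving 8.83°C.
Net change vs windward start: 8.83 − 25.3 = -16.47°C

-16.47°C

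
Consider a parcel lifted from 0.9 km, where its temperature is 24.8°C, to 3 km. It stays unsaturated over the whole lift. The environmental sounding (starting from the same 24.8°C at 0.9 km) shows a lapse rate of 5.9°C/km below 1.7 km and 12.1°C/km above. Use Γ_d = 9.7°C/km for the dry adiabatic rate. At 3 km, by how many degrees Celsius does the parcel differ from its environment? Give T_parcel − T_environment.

Parcel:
  Dry to 3000 m: -9.7 × 2.1 km = -20.37°C, so T = 4.43°C.
Environment:
  Environment, lower layer to 1700 m: -5.9 × 0.8 km = -4.72°C, so T = 20.08°C.
  Environment, upper layer to 3000 m: -12.1 × 1.3 km = -15.73°C, so T = 4.35°C.
T_parcel − T_env = 4.43 − 4.35 = +0.08°C

+0.08°C (parcel warmer than environment)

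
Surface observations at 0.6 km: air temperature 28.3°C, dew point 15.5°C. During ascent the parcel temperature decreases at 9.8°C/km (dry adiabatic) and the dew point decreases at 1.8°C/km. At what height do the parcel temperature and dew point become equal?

T and T_d converge at 9.8 − 1.8 = 8°C per km
Height above start = (28.3 − 15.5) / 8 = 1.6 km
LCL altitude = 600 m + 1600 m = 2200 m

2.2 km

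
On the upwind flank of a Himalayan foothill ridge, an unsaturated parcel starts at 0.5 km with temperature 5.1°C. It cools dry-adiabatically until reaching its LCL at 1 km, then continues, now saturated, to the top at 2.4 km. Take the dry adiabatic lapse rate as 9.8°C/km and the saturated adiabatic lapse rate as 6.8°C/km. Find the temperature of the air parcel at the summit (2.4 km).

500 → 1000 m (dry, 9.8°C/km): ΔT = -9.8 × 0.5 = -4.9°C → T = 0.2°C
1000 → 2400 m (saturated, 6.8°C/km): ΔT = -6.8 × 1.4 = -9.52°C → T = -9.32°C

-9.32°C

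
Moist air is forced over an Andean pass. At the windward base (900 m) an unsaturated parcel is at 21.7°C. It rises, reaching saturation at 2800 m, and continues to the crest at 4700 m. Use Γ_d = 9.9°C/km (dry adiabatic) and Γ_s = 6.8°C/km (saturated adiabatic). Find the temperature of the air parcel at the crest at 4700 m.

900–2800 m, dry: Δz = 1.9 km ⇒ ΔT = -18.81°C; T = 2.89°C
2800–4700 m, saturated: Δz = 1.9 km ⇒ ΔT = -12.92°C; T = -10.03°C

-10.03°C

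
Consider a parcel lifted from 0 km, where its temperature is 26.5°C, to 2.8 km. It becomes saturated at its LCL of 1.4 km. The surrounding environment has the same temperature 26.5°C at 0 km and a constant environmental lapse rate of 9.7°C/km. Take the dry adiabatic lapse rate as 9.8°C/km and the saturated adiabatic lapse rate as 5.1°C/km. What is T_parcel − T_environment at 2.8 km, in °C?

+6.3°C (parcel warmer than environment)

Parcel:
  0 → 1400 m (dry, 9.8°C/km): ΔT = -9.8 × 1.4 = -13.72°C → T = 12.78°C
  1400 → 2800 m (saturated, 5.1°C/km): ΔT = -5.1 × 1.4 = -7.14°C → T = 5.64°C
Environment:
  0 → 2800 m (environment, 9.7°C/km): ΔT = -9.7 × 2.8 = -27.16°C → T = -0.66°C
T_parcel − T_env = 5.64 − (-0.66) = +6.3°C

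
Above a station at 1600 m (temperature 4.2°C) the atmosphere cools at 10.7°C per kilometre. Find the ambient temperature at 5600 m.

1600 → 5600 m (environmental, 10.7°C/km): ΔT = -10.7 × 4 = -42.8°C → T = -38.6°C

-38.6°C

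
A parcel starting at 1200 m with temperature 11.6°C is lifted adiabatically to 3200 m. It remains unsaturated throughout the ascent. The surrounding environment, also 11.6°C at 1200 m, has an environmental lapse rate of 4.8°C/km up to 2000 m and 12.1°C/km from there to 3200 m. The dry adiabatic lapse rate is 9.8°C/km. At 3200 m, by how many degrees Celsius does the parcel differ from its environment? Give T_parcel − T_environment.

Parcel:
  Dry to 3200 m: -9.8 × 2 km = -19.6°C, so T = -8°C.
Environment:
  Environment, lower layer to 2000 m: -4.8 × 0.8 km = -3.84°C, so T = 7.76°C.
  Environment, upper layer to 3200 m: -12.1 × 1.2 km = -14.52°C, so T = -6.76°C.
T_parcel − T_env = -8 − (-6.76) = -1.24°C

-1.24°C (parcel cooler than environment)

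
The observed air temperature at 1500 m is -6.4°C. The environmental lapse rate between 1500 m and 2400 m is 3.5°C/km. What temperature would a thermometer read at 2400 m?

-9.55°C

1500–2400 m, environmental: Δz = 0.9 km ⇒ ΔT = -3.15°C; T = -9.55°C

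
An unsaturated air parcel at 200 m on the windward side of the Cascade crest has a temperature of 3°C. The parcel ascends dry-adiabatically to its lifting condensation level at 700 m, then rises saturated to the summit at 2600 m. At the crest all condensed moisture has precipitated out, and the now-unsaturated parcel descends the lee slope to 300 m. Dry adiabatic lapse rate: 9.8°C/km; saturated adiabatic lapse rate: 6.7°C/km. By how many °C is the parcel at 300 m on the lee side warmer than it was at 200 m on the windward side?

+4.91°C

Dry to 700 m: -9.8 × 0.5 km = -4.9°C, so T = -1.9°C.
Saturated to 2600 m: -6.7 × 1.9 km = -12.73°C, so T = -14.63°C.
Dry descent to 300 m: +9.8 × 2.3 km = +22.54°C, so T = 7.91°C.
Net change vs windward start: 7.91 − 3 = +4.91°C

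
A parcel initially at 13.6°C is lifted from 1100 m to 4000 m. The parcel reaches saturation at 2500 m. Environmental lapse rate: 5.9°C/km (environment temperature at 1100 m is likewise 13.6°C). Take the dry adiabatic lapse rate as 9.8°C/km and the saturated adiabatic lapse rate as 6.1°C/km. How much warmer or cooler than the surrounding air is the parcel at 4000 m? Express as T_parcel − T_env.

-5.76°C (parcel cooler than environment)

Parcel:
  Dry to 2500 m: -9.8 × 1.4 km = -13.72°C, so T = -0.12°C.
  Saturated to 4000 m: -6.1 × 1.5 km = -9.15°C, so T = -9.27°C.
Environment:
  Environment to 4000 m: -5.9 × 2.9 km = -17.11°C, so T = -3.51°C.
T_parcel − T_env = -9.27 − (-3.51) = -5.76°C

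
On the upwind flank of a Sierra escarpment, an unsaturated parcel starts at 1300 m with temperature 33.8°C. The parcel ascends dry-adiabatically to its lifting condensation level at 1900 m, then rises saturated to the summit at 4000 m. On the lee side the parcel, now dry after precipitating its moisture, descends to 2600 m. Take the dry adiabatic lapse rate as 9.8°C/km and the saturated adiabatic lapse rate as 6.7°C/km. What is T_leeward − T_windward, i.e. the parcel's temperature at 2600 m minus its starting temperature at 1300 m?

-6.23°C

From 1300 m to 1900 m (dry): cools by 9.8 × 0.6 = 5.88°C, giving 27.92°C.
From 1900 m to 4000 m (saturated): cools by 6.7 × 2.1 = 14.07°C, giving 13.85°C.
From 4000 m to 2600 m (dry descent): warms by 9.8 × 1.4 = 13.72°C, giving 27.57°C.
Net change vs windward start: 27.57 − 33.8 = -6.23°C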